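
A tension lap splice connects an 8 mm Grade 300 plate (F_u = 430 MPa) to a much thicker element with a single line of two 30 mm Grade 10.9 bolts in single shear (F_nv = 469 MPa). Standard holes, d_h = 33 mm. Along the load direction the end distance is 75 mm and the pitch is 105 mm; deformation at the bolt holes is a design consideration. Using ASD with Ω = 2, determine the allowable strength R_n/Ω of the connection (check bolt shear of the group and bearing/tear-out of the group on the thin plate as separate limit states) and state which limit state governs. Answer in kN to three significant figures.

Bolt shear: A_b = π·30²/4 = 706.9 mm²; R_n = 469 × 706.9 × 2 × 1 / 1000 = 663 kN → 663 / 2 = 332 kN.
Bearing (1.2 l_c t F_u ≤ 2.4 d t F_u): upper limit = 2.4·30·8·430 / 1000 = 247.7 kN.
  Edge l_c = 75 − 33/2 = 58.5 → r_n = 241.5 kN; interior l_c = 105 − 33 = 72 → r_n = 247.7 kN.
  R_n,bearing = 1·241.5 + 1·247.7 = 489.2 kN → 489.2 / 2 = 245 kN.
Bearing governs: 245 kN.

245 kN (bearing governs)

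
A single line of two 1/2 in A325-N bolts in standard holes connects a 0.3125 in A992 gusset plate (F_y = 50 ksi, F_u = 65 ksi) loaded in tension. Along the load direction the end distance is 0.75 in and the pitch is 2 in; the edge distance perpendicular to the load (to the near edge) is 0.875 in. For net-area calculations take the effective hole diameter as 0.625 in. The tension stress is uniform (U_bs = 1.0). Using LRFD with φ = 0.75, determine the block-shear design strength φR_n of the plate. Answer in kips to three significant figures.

25.1 kips

Shear plane L_v = 0.75 + 1·2 = 2.75 in; A_gv = 2.75 × 0.3125 = 0.8594 in².
A_nv = (2.75 − 1.5·0.625) × 0.3125 = 0.5664 in².
A_nt = (0.875 − 0.5·0.625) × 0.3125 = 0.1758 in².
0.6 F_u A_nv = 22.09 kips; 0.6 F_y A_gv = 25.78 kips → shear rupture governs the shear term.
R_n = 22.09 + 1.0 × 65 × 0.1758 = 33.52 kips.
Design strength φR_n = 0.75 × 33.52 = 25.1 kips.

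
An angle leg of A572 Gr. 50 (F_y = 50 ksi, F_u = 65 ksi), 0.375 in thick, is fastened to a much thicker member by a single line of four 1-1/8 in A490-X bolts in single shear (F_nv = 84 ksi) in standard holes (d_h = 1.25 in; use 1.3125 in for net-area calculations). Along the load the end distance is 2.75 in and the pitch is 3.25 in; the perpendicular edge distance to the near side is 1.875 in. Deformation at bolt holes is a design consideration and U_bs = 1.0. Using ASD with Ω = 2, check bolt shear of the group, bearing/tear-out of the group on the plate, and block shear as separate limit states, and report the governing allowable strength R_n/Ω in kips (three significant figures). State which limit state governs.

72.7 kips (block shear governs)

Bolt shear: A_b = π·1.125²/4 = 0.994 in²; R_n = 84 × 0.994 × 4 × 1 = 334 kips → 334 / 2 = 167 kips.
Bearing: edge l_c = 2.125, r_n = 62.16 kips; interior l_c = 2, r_n = 58.5 kips; R_n = 62.16 + 3·58.5 = 237.7 kips → 119 kips.
Block shear: A_gv = 4.688, A_nv = 2.965, A_nt = 0.457 in²; R_n = min(0.6F_uA_nv, 0.6F_yA_gv) + U_bs·F_u·A_nt = 145.3 kips → 72.7 kips.
Block shear governs: 72.7 kips.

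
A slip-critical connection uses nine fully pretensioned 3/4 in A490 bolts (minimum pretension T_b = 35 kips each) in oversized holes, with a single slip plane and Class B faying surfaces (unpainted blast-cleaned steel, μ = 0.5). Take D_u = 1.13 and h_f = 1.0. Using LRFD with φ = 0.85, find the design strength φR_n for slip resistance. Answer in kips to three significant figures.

151 kips

R_n = μ · D_u · h_f · T_b · n_s · n_b = 0.5 × 1.13 × 1.0 × 35 × 1 × 9 = 178 kips.
Design strength φR_n = 0.85 × 178 = 151 kips.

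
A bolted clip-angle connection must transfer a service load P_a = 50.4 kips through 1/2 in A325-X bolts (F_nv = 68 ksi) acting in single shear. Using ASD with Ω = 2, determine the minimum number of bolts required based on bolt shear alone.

8 bolts

A_b = π·0.5²/4 = 0.1963 in².
Per-bolt allowable strength R_n/Ω = 68 × 0.1963 × 1 / 2 = 6.676 kips.
n ≥ 50.4 / 6.676 = 7.55 → use 8 bolts.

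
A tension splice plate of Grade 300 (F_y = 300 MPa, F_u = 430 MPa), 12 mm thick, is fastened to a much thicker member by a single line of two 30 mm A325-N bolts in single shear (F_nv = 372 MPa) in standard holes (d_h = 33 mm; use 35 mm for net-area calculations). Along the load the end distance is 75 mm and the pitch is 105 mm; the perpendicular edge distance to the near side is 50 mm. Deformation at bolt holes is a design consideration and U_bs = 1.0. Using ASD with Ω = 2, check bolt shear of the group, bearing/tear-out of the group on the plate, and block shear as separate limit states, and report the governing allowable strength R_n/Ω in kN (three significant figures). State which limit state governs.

Bolt shear: A_b = π·30²/4 = 706.9 mm²; R_n = 372 × 706.9 × 2 × 1 / 1000 = 525.9 kN → 525.9 / 2 = 263 kN.
Bearing: edge l_c = 58.5, r_n = 362.2 kN; interior l_c = 72, r_n = 371.5 kN; R_n = 362.2 + 1·371.5 = 733.8 kN → 367 kN.
Block shear: A_gv = 2160, A_nv = 1530, A_nt = 390 mm²; R_n = min(0.6F_uA_nv, 0.6F_yA_gv) + U_bs·F_u·A_nt = 556.5 kN → 278 kN.
Bolt shear governs: 263 kN.

263 kN (bolt shear governs)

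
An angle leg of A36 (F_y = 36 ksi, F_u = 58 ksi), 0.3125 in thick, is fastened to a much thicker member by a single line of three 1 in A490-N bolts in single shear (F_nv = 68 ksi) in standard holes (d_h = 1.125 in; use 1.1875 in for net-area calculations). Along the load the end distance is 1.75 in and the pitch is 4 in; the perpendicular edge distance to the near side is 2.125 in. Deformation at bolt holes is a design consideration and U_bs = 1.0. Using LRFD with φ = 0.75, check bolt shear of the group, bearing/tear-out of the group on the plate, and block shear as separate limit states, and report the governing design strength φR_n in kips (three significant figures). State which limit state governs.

Bolt shear: A_b = π·1²/4 = 0.7854 in²; R_n = 68 × 0.7854 × 3 × 1 = 160.2 kips → 0.75 × 160.2 = 120 kips.
Bearing: edge l_c = 1.188, r_n = 25.83 kips; interior l_c = 2.875, r_n = 43.5 kips; R_n = 25.83 + 2·43.5 = 112.8 kips → 84.6 kips.
Block shear: A_gv = 3.047, A_nv = 2.119, A_nt = 0.4785 in²; R_n = min(0.6F_uA_nv, 0.6F_yA_gv) + U_bs·F_u·A_nt = 93.57 kips → 70.2 kips.
Block shear governs: 70.2 kips.

70.2 kips (block shear governs)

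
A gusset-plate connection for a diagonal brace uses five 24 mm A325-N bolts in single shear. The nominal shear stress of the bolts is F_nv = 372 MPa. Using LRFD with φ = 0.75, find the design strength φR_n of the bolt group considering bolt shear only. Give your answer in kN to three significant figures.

631 kN

A_b = π × 24² / 4 = 452.4 mm².
R_n = F_nv · A_b · n · n_s = 372 × 452.4 × 5 × 1 / 1000 = 841.4 kN.
Design strength φR_n = 0.75 × 841.4 = 631 kN.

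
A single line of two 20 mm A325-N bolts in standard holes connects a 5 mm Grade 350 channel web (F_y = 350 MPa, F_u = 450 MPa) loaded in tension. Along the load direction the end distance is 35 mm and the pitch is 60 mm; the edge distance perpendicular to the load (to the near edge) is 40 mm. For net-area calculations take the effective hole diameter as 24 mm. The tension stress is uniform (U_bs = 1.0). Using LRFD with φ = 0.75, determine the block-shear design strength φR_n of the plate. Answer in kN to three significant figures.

107 kN

Shear plane L_v = 35 + 1·60 = 95 mm; A_gv = 95 × 5 = 475 mm².
A_nv = (95 − 1.5·24) × 5 = 295 mm².
A_nt = (40 − 0.5·24) × 5 = 140 mm².
0.6 F_u A_nv = 79.65 kN; 0.6 F_y A_gv = 99.75 kN → shear rupture governs the shear term.
R_n = 79.65 + 1.0 × 450 × 140 / 1000 = 142.7 kN.
Design strength φR_n = 0.75 × 142.7 = 107 kN.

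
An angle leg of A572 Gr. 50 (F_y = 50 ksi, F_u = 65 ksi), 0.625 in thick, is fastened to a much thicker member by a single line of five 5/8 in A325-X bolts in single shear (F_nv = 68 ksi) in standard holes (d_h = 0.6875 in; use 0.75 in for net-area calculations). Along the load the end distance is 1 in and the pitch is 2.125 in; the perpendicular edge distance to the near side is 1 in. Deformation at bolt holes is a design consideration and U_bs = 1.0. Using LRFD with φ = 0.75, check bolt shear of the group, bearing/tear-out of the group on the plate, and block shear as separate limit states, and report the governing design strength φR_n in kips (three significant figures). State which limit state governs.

Bolt shear: A_b = π·0.625²/4 = 0.3068 in²; R_n = 68 × 0.3068 × 5 × 1 = 104.3 kips → 0.75 × 104.3 = 78.2 kips.
Bearing: edge l_c = 0.6562, r_n = 31.99 kips; interior l_c = 1.438, r_n = 60.94 kips; R_n = 31.99 + 4·60.94 = 275.7 kips → 207 kips.
Block shear: A_gv = 5.938, A_nv = 3.828, A_nt = 0.3906 in²; R_n = min(0.6F_uA_nv, 0.6F_yA_gv) + U_bs·F_u·A_nt = 174.7 kips → 131 kips.
Bolt shear governs: 78.2 kips.

78.2 kips (bolt shear governs)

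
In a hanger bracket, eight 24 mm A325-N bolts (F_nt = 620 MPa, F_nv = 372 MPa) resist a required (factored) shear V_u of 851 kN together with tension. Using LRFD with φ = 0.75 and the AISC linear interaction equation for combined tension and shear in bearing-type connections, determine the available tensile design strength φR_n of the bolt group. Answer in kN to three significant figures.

A_b = π·24²/4 = 452.4 mm²; f_rv = 851 × 1000 / (8 × 452.4) = 235.1 MPa.
F'_nt = 1.3 F_nt − (F_nt / φF_nv) f_rv = 1.3·620 − (620/(0.75·372))·235.1 = 283.5 MPa, capped at F_nt → F'_nt = 283.5 MPa.
R_n = F'_nt · A_b · n = 283.5 × 452.4 × 8 / 1000 = 1026 kN.
Design strength φR_n = 0.75 × 1026 = 769 kN.

769 kN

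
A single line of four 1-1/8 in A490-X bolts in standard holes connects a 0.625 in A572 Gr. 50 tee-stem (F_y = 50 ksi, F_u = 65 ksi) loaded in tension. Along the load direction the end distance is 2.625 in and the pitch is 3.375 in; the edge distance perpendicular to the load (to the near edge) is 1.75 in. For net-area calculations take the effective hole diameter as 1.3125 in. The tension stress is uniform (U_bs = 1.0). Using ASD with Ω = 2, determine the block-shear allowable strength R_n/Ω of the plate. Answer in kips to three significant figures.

Shear plane L_v = 2.625 + 3·3.375 = 12.75 in; A_gv = 12.75 × 0.625 = 7.969 in².
A_nv = (12.75 − 3.5·1.3125) × 0.625 = 5.098 in².
A_nt = (1.75 − 0.5·1.3125) × 0.625 = 0.6836 in².
0.6 F_u A_nv = 198.8 kips; 0.6 F_y A_gv = 239.1 kips → shear rupture governs the shear term.
R_n = 198.8 + 1.0 × 65 × 0.6836 = 243.2 kips.
Allowable strength R_n/Ω = 243.2 / 2 = 122 kips.

122 kips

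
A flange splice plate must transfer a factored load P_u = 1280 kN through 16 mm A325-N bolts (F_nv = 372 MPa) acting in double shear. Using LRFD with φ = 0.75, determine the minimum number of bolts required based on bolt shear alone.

A_b = π·16²/4 = 201.1 mm².
Per-bolt design strength φR_n = 0.75 × 372 × 201.1 × 2 / 1000 = 112.2 kN.
n ≥ 1280 / 112.2 = 11.41 → use 12 bolts.

12 bolts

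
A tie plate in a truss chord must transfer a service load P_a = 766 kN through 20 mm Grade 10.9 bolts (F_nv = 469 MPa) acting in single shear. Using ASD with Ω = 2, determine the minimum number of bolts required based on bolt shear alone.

11 bolts

A_b = π·20²/4 = 314.2 mm².
Per-bolt allowable strength R_n/Ω = 469 × 314.2 × 1 / 1000 / 2 = 73.67 kN.
n ≥ 766 / 73.67 = 10.4 → use 11 bolts.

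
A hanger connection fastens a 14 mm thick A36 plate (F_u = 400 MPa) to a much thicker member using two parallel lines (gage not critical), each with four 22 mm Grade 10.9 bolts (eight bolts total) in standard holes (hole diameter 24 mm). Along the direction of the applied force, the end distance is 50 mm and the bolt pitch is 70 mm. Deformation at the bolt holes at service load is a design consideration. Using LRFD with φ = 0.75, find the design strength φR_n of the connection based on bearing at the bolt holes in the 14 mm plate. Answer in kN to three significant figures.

Per bolt r_n = 1.2 l_c t F_u ≤ 2.4 d t F_u; upper limit = 2.4 × 22 × 14 × 400 / 1000 = 295.7 kN.
Edge bolt: l_c = 50 − 24/2 = 38 mm → 1.2 × 38 × 14 × 400 / 1000 = 255.4 → r_n = 255.4 kN.
Interior bolts: l_c = 70 − 24 = 46 mm → 1.2 × 46 × 14 × 400 / 1000 = 309.1 → r_n = 295.7 kN.
R_n = 2 × 255.4 + 6 × 295.7 = 2285 kN.
Design strength φR_n = 0.75 × 2285 = 1710 kN.

1710 kN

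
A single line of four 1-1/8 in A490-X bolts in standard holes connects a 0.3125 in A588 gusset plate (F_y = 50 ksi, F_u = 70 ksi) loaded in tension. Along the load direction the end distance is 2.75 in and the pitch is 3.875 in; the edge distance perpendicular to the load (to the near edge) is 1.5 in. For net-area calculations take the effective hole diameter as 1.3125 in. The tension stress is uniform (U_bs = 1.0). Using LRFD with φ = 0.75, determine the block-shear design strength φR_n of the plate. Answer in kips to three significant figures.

Shear plane L_v = 2.75 + 3·3.875 = 14.38 in; A_gv = 14.38 × 0.3125 = 4.492 in².
A_nv = (14.38 − 3.5·1.3125) × 0.3125 = 3.057 in².
A_nt = (1.5 − 0.5·1.3125) × 0.3125 = 0.2637 in².
0.6 F_u A_nv = 128.4 kips; 0.6 F_y A_gv = 134.8 kips → shear rupture governs the shear term.
R_n = 128.4 + 1.0 × 70 × 0.2637 = 146.8 kips.
Design strength φR_n = 0.75 × 146.8 = 110 kips.

110 kips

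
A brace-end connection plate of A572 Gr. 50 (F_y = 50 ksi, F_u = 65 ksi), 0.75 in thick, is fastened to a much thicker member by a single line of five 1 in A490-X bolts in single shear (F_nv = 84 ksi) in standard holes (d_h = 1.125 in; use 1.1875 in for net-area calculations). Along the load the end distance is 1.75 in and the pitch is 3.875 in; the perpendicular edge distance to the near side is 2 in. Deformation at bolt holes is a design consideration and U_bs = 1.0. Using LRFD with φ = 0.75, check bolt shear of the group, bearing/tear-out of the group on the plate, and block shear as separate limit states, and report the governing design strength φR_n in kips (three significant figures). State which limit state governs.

247 kips (bolt shear governs)

Bolt shear: A_b = π·1²/4 = 0.7854 in²; R_n = 84 × 0.7854 × 5 × 1 = 329.9 kips → 0.75 × 329.9 = 247 kips.
Bearing: edge l_c = 1.188, r_n = 69.47 kips; interior l_c = 2.75, r_n = 117 kips; R_n = 69.47 + 4·117 = 537.5 kips → 403 kips.
Block shear: A_gv = 12.94, A_nv = 8.93, A_nt = 1.055 in²; R_n = min(0.6F_uA_nv, 0.6F_yA_gv) + U_bs·F_u·A_nt = 416.8 kips → 313 kips.
Bolt shear governs: 247 kips.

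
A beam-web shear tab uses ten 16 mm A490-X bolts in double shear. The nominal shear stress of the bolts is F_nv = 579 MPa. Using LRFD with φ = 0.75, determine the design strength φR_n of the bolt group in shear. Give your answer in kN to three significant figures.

A_b = π × 16² / 4 = 201.1 mm².
R_n = F_nv · A_b · n · n_s = 579 × 201.1 × 10 × 2 / 1000 = 2328 kN.
Design strength φR_n = 0.75 × 2328 = 1750 kN.

1750 kN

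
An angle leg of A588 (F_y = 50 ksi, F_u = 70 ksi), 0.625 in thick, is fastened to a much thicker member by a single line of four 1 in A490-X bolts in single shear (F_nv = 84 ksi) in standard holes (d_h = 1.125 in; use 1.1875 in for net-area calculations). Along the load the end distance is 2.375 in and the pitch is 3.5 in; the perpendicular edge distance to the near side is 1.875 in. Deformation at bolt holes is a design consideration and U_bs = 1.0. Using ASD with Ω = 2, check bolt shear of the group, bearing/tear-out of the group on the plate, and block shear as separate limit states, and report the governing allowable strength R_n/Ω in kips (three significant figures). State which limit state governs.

Bolt shear: A_b = π·1²/4 = 0.7854 in²; R_n = 84 × 0.7854 × 4 × 1 = 263.9 kips → 263.9 / 2 = 132 kips.
Bearing: edge l_c = 1.812, r_n = 95.16 kips; interior l_c = 2.375, r_n = 105 kips; R_n = 95.16 + 3·105 = 410.2 kips → 205 kips.
Block shear: A_gv = 8.047, A_nv = 5.449, A_nt = 0.8008 in²; R_n = min(0.6F_uA_nv, 0.6F_yA_gv) + U_bs·F_u·A_nt = 284.9 kips → 142 kips.
Bolt shear governs: 132 kips.

132 kips (bolt shear governs)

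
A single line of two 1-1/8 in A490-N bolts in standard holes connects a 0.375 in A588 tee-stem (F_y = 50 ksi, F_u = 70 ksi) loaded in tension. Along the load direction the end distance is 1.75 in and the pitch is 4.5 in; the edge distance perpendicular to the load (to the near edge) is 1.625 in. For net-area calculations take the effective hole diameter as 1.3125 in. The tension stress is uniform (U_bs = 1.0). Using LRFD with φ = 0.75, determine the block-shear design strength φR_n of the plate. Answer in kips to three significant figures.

69.6 kips

Shear plane L_v = 1.75 + 1·4.5 = 6.25 in; A_gv = 6.25 × 0.375 = 2.344 in².
A_nv = (6.25 − 1.5·1.3125) × 0.375 = 1.605 in².
A_nt = (1.625 − 0.5·1.3125) × 0.375 = 0.3633 in².
0.6 F_u A_nv = 67.43 kips; 0.6 F_y A_gv = 70.31 kips → shear rupture governs the shear term.
R_n = 67.43 + 1.0 × 70 × 0.3633 = 92.86 kips.
Design strength φR_n = 0.75 × 92.86 = 69.6 kips.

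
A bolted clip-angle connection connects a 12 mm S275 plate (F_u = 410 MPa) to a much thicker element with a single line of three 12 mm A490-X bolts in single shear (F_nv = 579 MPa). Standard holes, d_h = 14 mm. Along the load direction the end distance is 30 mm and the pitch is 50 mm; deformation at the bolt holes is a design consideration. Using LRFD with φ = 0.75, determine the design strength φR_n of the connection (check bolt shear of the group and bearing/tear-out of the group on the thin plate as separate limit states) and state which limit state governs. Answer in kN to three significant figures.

147 kN (bolt shear governs)

Bolt shear: A_b = π·12²/4 = 113.1 mm²; R_n = 579 × 113.1 × 3 × 1 / 1000 = 196.5 kN → 0.75 × 196.5 = 147 kN.
Bearing (1.2 l_c t F_u ≤ 2.4 d t F_u): upper limit = 2.4·12·12·410 / 1000 = 141.7 kN.
  Edge l_c = 30 − 14/2 = 23 → r_n = 135.8 kN; interior l_c = 50 − 14 = 36 → r_n = 141.7 kN.
  R_n,bearing = 1·135.8 + 2·141.7 = 419.2 kN → 0.75 × 419.2 = 314 kN.
Bolt shear governs: 147 kN.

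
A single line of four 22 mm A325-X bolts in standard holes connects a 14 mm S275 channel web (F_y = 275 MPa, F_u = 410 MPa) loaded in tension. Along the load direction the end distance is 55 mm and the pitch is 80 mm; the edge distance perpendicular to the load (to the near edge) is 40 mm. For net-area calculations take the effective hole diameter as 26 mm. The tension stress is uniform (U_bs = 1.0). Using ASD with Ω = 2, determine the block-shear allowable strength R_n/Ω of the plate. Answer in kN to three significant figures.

418 kN

Shear plane L_v = 55 + 3·80 = 295 mm; A_gv = 295 × 14 = 4130 mm².
A_nv = (295 − 3.5·26) × 14 = 2856 mm².
A_nt = (40 − 0.5·26) × 14 = 378 mm².
0.6 F_u A_nv = 702.6 kN; 0.6 F_y A_gv = 681.5 kN → shear yielding governs the shear term.
R_n = 681.5 + 1.0 × 410 × 378 / 1000 = 836.4 kN.
Allowable strength R_n/Ω = 836.4 / 2 = 418 kN.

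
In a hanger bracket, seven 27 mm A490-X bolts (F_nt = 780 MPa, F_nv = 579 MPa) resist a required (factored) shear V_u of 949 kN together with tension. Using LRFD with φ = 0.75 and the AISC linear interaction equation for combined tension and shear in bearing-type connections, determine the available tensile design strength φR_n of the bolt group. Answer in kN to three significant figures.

A_b = π·27²/4 = 572.6 mm²; f_rv = 949 × 1000 / (7 × 572.6) = 236.8 MPa.
F'_nt = 1.3 F_nt − (F_nt / φF_nv) f_rv = 1.3·780 − (780/(0.75·579))·236.8 = 588.7 MPa, capped at F_nt → F'_nt = 588.7 MPa.
R_n = F'_nt · A_b · n = 588.7 × 572.6 × 7 / 1000 = 2359 kN.
Design strength φR_n = 0.75 × 2359 = 1770 kN.

1770 kN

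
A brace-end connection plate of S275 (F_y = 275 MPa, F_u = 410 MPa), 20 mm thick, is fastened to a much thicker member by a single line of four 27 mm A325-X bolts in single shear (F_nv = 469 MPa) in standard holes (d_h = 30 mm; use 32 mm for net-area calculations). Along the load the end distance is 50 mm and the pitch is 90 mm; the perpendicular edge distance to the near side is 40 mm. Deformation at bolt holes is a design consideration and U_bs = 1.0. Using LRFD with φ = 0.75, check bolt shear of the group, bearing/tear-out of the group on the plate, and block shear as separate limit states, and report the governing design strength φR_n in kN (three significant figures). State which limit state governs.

806 kN (bolt shear governs)

Bolt shear: A_b = π·27²/4 = 572.6 mm²; R_n = 469 × 572.6 × 4 × 1 / 1000 = 1074 kN → 0.75 × 1074 = 806 kN.
Bearing: edge l_c = 35, r_n = 344.4 kN; interior l_c = 60, r_n = 531.4 kN; R_n = 344.4 + 3·531.4 = 1938 kN → 1450 kN.
Block shear: A_gv = 6400, A_nv = 4160, A_nt = 480 mm²; R_n = min(0.6F_uA_nv, 0.6F_yA_gv) + U_bs·F_u·A_nt = 1220 kN → 915 kN.
Bolt shear governs: 806 kN.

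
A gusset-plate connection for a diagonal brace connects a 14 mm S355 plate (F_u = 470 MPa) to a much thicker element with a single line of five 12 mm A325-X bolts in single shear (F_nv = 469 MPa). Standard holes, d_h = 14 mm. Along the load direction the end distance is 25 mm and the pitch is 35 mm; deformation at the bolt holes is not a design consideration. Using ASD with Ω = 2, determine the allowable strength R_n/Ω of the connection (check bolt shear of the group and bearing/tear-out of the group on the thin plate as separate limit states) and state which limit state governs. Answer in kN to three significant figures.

Bolt shear: A_b = π·12²/4 = 113.1 mm²; R_n = 469 × 113.1 × 5 × 1 / 1000 = 265.2 kN → 265.2 / 2 = 133 kN.
Bearing (1.5 l_c t F_u ≤ 3.0 d t F_u): upper limit = 3.0·12·14·470 / 1000 = 236.9 kN.
  Edge l_c = 25 − 14/2 = 18 → r_n = 177.7 kN; interior l_c = 35 − 14 = 21 → r_n = 207.3 kN.
  R_n,bearing = 1·177.7 + 4·207.3 = 1007 kN → 1007 / 2 = 503 kN.
Bolt shear governs: 133 kN.

133 kN (bolt shear governs)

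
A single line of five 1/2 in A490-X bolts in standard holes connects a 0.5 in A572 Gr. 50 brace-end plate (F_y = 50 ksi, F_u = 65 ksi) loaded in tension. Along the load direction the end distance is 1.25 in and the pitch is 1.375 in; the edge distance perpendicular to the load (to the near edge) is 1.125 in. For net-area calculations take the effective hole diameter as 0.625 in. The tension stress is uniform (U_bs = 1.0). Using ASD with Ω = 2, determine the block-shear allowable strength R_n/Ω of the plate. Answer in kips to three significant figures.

51.6 kips

Shear plane L_v = 1.25 + 4·1.375 = 6.75 in; A_gv = 6.75 × 0.5 = 3.375 in².
A_nv = (6.75 − 4.5·0.625) × 0.5 = 1.969 in².
A_nt = (1.125 − 0.5·0.625) × 0.5 = 0.4062 in².
0.6 F_u A_nv = 76.78 kips; 0.6 F_y A_gv = 101.2 kips → shear rupture governs the shear term.
R_n = 76.78 + 1.0 × 65 × 0.4062 = 103.2 kips.
Allowable strength R_n/Ω = 103.2 / 2 = 51.6 kips.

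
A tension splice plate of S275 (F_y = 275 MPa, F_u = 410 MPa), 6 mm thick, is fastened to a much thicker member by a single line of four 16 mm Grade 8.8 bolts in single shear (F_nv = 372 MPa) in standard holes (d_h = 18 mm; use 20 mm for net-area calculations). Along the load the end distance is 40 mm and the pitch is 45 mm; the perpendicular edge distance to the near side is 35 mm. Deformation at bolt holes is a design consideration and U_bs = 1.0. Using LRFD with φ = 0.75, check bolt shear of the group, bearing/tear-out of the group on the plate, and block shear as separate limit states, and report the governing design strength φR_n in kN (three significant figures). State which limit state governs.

Bolt shear: A_b = π·16²/4 = 201.1 mm²; R_n = 372 × 201.1 × 4 × 1 / 1000 = 299.2 kN → 0.75 × 299.2 = 224 kN.
Bearing: edge l_c = 31, r_n = 91.51 kN; interior l_c = 27, r_n = 79.7 kN; R_n = 91.51 + 3·79.7 = 330.6 kN → 248 kN.
Block shear: A_gv = 1050, A_nv = 630, A_nt = 150 mm²; R_n = min(0.6F_uA_nv, 0.6F_yA_gv) + U_bs·F_u·A_nt = 216.5 kN → 162 kN.
Block shear governs: 162 kN.

162 kN (block shear governs)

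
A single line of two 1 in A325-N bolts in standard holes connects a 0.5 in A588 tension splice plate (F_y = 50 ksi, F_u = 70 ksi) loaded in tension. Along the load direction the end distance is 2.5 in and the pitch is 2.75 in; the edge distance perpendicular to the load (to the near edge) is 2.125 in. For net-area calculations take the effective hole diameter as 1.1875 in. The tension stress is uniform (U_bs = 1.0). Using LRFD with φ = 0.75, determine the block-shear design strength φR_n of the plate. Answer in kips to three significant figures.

Shear plane L_v = 2.5 + 1·2.75 = 5.25 in; A_gv = 5.25 × 0.5 = 2.625 in².
A_nv = (5.25 − 1.5·1.1875) × 0.5 = 1.734 in².
A_nt = (2.125 − 0.5·1.1875) × 0.5 = 0.7656 in².
0.6 F_u A_nv = 72.84 kips; 0.6 F_y A_gv = 78.75 kips → shear rupture governs the shear term.
R_n = 72.84 + 1.0 × 70 × 0.7656 = 126.4 kips.
Design strength φR_n = 0.75 × 126.4 = 94.8 kips.

94.8 kips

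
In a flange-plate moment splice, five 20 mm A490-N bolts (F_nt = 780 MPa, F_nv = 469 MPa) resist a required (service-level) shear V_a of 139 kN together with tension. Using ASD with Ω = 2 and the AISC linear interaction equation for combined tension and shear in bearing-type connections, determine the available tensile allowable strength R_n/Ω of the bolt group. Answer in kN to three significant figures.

A_b = π·20²/4 = 314.2 mm²; f_rv = 139 × 1000 / (5 × 314.2) = 88.49 MPa.
F'_nt = 1.3 F_nt − (Ω F_nt / F_nv) f_rv = 1.3·780 − (2·780/469)·88.49 = 719.7 MPa, capped at F_nt → F'_nt = 719.7 MPa.
R_n = F'_nt · A_b · n = 719.7 × 314.2 × 5 / 1000 = 1130 kN.
Allowable strength R_n/Ω = 1130 / 2 = 565 kN.

565 kN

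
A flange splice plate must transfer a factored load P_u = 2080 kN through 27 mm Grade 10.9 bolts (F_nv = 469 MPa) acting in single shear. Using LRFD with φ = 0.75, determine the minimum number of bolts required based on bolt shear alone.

A_b = π·27²/4 = 572.6 mm².
Per-bolt design strength φR_n = 0.75 × 469 × 572.6 × 1 / 1000 = 201.4 kN.
n ≥ 2080 / 201.4 = 10.33 → use 11 bolts.

11 bolts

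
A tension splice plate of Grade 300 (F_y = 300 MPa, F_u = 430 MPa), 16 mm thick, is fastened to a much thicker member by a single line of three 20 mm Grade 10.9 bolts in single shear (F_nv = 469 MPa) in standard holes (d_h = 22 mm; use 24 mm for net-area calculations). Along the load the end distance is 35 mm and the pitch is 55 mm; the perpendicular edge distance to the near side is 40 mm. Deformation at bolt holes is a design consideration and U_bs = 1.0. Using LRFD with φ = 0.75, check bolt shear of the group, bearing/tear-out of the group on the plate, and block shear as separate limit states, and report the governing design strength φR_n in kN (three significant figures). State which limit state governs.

Bolt shear: A_b = π·20²/4 = 314.2 mm²; R_n = 469 × 314.2 × 3 × 1 / 1000 = 442 kN → 0.75 × 442 = 332 kN.
Bearing: edge l_c = 24, r_n = 198.1 kN; interior l_c = 33, r_n = 272.4 kN; R_n = 198.1 + 2·272.4 = 743 kN → 557 kN.
Block shear: A_gv = 2320, A_nv = 1360, A_nt = 448 mm²; R_n = min(0.6F_uA_nv, 0.6F_yA_gv) + U_bs·F_u·A_nt = 543.5 kN → 408 kN.
Bolt shear governs: 332 kN.

332 kN (bolt shear governs)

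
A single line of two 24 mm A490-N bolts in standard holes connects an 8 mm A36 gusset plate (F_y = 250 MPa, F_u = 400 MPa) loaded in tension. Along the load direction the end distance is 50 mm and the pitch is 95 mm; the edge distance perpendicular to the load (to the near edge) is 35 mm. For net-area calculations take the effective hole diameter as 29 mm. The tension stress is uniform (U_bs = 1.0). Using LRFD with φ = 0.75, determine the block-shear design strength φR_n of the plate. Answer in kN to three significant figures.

180 kN

Shear plane L_v = 50 + 1·95 = 145 mm; A_gv = 145 × 8 = 1160 mm².
A_nv = (145 − 1.5·29) × 8 = 812 mm².
A_nt = (35 − 0.5·29) × 8 = 164 mm².
0.6 F_u A_nv = 194.9 kN; 0.6 F_y A_gv = 174 kN → shear yielding governs the shear term.
R_n = 174 + 1.0 × 400 × 164 / 1000 = 239.6 kN.
Design strength φR_n = 0.75 × 239.6 = 180 kN.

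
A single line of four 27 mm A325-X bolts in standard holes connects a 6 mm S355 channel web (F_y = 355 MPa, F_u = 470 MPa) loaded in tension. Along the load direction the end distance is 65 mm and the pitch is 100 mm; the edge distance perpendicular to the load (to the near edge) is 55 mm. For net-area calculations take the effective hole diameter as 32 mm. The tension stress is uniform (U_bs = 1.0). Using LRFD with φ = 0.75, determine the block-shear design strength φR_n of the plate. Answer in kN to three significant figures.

404 kN

Shear plane L_v = 65 + 3·100 = 365 mm; A_gv = 365 × 6 = 2190 mm².
A_nv = (365 − 3.5·32) × 6 = 1518 mm².
A_nt = (55 − 0.5·32) × 6 = 234 mm².
0.6 F_u A_nv = 428.1 kN; 0.6 F_y A_gv = 466.5 kN → shear rupture governs the shear term.
R_n = 428.1 + 1.0 × 470 × 234 / 1000 = 538.1 kN.
Design strength φR_n = 0.75 × 538.1 = 404 kN.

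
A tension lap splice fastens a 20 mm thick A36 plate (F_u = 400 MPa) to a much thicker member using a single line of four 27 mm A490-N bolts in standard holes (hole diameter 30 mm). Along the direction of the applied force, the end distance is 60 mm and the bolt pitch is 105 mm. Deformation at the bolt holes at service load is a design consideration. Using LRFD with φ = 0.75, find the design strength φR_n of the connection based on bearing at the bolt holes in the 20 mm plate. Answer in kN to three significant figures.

1490 kN

Per bolt r_n = 1.2 l_c t F_u ≤ 2.4 d t F_u; upper limit = 2.4 × 27 × 20 × 400 / 1000 = 518.4 kN.
Edge bolt: l_c = 60 − 30/2 = 45 mm → 1.2 × 45 × 20 × 400 / 1000 = 432 → r_n = 432 kN.
Interior bolts: l_c = 105 − 30 = 75 mm → 1.2 × 75 × 20 × 400 / 1000 = 720 → r_n = 518.4 kN.
R_n = 1 × 432 + 3 × 518.4 = 1987 kN.
Design strength φR_n = 0.75 × 1987 = 1490 kN.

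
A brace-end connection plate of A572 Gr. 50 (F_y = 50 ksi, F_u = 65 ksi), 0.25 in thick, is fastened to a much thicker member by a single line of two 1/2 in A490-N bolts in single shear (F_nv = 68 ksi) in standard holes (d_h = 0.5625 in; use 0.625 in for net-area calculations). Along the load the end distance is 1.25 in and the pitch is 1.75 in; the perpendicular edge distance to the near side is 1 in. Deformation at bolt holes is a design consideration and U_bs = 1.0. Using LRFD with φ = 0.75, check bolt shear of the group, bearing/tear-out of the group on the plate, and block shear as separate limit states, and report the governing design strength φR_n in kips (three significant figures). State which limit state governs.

20 kips (bolt shear governs)

Bolt shear: A_b = π·0.5²/4 = 0.1963 in²; R_n = 68 × 0.1963 × 2 × 1 = 26.7 kips → 0.75 × 26.7 = 20 kips.
Bearing: edge l_c = 0.9688, r_n = 18.89 kips; interior l_c = 1.188, r_n = 19.5 kips; R_n = 18.89 + 1·19.5 = 38.39 kips → 28.8 kips.
Block shear: A_gv = 0.75, A_nv = 0.5156, A_nt = 0.1719 in²; R_n = min(0.6F_uA_nv, 0.6F_yA_gv) + U_bs·F_u·A_nt = 31.28 kips → 23.5 kips.
Bolt shear governs: 20 kips.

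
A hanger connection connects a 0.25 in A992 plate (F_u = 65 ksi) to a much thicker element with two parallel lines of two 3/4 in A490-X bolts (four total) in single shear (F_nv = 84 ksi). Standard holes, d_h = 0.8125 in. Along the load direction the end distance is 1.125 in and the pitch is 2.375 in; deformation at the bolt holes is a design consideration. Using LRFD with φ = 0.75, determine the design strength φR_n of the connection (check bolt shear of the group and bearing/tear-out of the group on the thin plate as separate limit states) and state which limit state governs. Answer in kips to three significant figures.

64.9 kips (bearing governs)

Bolt shear: A_b = π·0.75²/4 = 0.4418 in²; R_n = 84 × 0.4418 × 4 × 1 = 148.4 kips → 0.75 × 148.4 = 111 kips.
Bearing (1.2 l_c t F_u ≤ 2.4 d t F_u): upper limit = 2.4·0.75·0.25·65 = 29.25 kips.
  Edge l_c = 1.125 − 0.8125/2 = 0.7188 → r_n = 14.02 kips; interior l_c = 2.375 − 0.8125 = 1.562 → r_n = 29.25 kips.
  R_n,bearing = 2·14.02 + 2·29.25 = 86.53 kips → 0.75 × 86.53 = 64.9 kips.
Bearing governs: 64.9 kips.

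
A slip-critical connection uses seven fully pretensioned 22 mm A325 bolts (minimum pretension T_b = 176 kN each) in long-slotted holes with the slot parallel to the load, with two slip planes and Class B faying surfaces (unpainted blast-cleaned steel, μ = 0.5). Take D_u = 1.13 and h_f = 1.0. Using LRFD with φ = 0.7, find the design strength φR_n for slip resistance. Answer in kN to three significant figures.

975 kN

R_n = μ · D_u · h_f · T_b · n_s · n_b = 0.5 × 1.13 × 1.0 × 176 × 2 × 7 = 1392 kN.
Design strength φR_n = 0.7 × 1392 = 975 kN.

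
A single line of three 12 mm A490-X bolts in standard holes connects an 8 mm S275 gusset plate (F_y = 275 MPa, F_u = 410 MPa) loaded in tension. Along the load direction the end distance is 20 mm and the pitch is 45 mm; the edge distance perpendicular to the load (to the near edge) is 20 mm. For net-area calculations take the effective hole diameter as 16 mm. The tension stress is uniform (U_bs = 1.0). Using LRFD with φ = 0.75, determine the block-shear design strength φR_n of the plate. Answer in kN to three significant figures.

133 kN

Shear plane L_v = 20 + 2·45 = 110 mm; A_gv = 110 × 8 = 880 mm².
A_nv = (110 − 2.5·16) × 8 = 560 mm².
A_nt = (20 − 0.5·16) × 8 = 96 mm².
0.6 F_u A_nv = 137.8 kN; 0.6 F_y A_gv = 145.2 kN → shear rupture governs the shear term.
R_n = 137.8 + 1.0 × 410 × 96 / 1000 = 177.1 kN.
Design strength φR_n = 0.75 × 177.1 = 133 kN.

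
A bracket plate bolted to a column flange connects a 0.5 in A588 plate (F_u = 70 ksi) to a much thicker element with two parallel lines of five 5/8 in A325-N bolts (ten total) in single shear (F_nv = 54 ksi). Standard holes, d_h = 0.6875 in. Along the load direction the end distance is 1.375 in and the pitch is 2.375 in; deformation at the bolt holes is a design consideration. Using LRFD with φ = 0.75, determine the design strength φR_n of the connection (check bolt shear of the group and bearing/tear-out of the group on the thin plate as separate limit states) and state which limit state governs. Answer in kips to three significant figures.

124 kips (bolt shear governs)

Bolt shear: A_b = π·0.625²/4 = 0.3068 in²; R_n = 54 × 0.3068 × 10 × 1 = 165.7 kips → 0.75 × 165.7 = 124 kips.
Bearing (1.2 l_c t F_u ≤ 2.4 d t F_u): upper limit = 2.4·0.625·0.5·70 = 52.5 kips.
  Edge l_c = 1.375 − 0.6875/2 = 1.031 → r_n = 43.31 kips; interior l_c = 2.375 − 0.6875 = 1.688 → r_n = 52.5 kips.
  R_n,bearing = 2·43.31 + 8·52.5 = 506.6 kips → 0.75 × 506.6 = 380 kips.
Bolt shear governs: 124 kips.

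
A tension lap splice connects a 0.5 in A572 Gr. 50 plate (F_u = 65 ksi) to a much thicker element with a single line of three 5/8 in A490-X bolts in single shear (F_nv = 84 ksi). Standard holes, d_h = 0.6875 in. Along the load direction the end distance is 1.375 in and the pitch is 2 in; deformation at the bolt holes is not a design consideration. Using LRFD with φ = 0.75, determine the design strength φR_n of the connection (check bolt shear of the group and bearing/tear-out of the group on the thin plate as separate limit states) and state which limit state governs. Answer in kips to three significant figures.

Bolt shear: A_b = π·0.625²/4 = 0.3068 in²; R_n = 84 × 0.3068 × 3 × 1 = 77.31 kips → 0.75 × 77.31 = 58 kips.
Bearing (1.5 l_c t F_u ≤ 3.0 d t F_u): upper limit = 3.0·0.625·0.5·65 = 60.94 kips.
  Edge l_c = 1.375 − 0.6875/2 = 1.031 → r_n = 50.27 kips; interior l_c = 2 − 0.6875 = 1.312 → r_n = 60.94 kips.
  R_n,bearing = 1·50.27 + 2·60.94 = 172.1 kips → 0.75 × 172.1 = 129 kips.
Bolt shear governs: 58 kips.

58 kips (bolt shear governs)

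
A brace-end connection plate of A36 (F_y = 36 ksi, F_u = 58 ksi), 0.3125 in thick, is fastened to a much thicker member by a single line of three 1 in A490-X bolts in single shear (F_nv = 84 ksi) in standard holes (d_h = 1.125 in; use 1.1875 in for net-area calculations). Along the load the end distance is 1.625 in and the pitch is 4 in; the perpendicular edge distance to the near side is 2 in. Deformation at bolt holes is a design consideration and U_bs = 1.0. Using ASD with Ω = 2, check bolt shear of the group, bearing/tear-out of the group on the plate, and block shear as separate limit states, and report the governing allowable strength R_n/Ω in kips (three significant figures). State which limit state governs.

45.2 kips (block shear governs)

Bolt shear: A_b = π·1²/4 = 0.7854 in²; R_n = 84 × 0.7854 × 3 × 1 = 197.9 kips → 197.9 / 2 = 99 kips.
Bearing: edge l_c = 1.062, r_n = 23.11 kips; interior l_c = 2.875, r_n = 43.5 kips; R_n = 23.11 + 2·43.5 = 110.1 kips → 55.1 kips.
Block shear: A_gv = 3.008, A_nv = 2.08, A_nt = 0.4395 in²; R_n = min(0.6F_uA_nv, 0.6F_yA_gv) + U_bs·F_u·A_nt = 90.46 kips → 45.2 kips.
Block shear governs: 45.2 kips.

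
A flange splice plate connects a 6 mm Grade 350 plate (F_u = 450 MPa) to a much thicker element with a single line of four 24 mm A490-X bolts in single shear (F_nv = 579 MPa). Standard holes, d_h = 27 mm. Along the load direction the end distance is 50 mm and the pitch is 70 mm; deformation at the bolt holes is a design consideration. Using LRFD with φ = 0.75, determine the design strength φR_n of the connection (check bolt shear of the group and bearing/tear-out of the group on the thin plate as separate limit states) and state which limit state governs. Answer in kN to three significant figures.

Bolt shear: A_b = π·24²/4 = 452.4 mm²; R_n = 579 × 452.4 × 4 × 1 / 1000 = 1048 kN → 0.75 × 1048 = 786 kN.
Bearing (1.2 l_c t F_u ≤ 2.4 d t F_u): upper limit = 2.4·24·6·450 / 1000 = 155.5 kN.
  Edge l_c = 50 − 27/2 = 36.5 → r_n = 118.3 kN; interior l_c = 70 − 27 = 43 → r_n = 139.3 kN.
  R_n,bearing = 1·118.3 + 3·139.3 = 536.2 kN → 0.75 × 536.2 = 402 kN.
Bearing governs: 402 kN.

402 kN (bearing governs)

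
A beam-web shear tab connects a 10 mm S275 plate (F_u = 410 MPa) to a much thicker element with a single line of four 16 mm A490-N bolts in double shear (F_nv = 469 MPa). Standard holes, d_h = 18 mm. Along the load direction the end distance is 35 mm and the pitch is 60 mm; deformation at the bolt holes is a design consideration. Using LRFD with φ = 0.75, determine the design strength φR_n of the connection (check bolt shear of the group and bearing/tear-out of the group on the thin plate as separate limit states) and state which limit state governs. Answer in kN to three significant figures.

450 kN (bearing governs)

Bolt shear: A_b = π·16²/4 = 201.1 mm²; R_n = 469 × 201.1 × 4 × 2 / 1000 = 754.4 kN → 0.75 × 754.4 = 566 kN.
Bearing (1.2 l_c t F_u ≤ 2.4 d t F_u): upper limit = 2.4·16·10·410 / 1000 = 157.4 kN.
  Edge l_c = 35 − 18/2 = 26 → r_n = 127.9 kN; interior l_c = 60 − 18 = 42 → r_n = 157.4 kN.
  R_n,bearing = 1·127.9 + 3·157.4 = 600.2 kN → 0.75 × 600.2 = 450 kN.
Bearing governs: 450 kN.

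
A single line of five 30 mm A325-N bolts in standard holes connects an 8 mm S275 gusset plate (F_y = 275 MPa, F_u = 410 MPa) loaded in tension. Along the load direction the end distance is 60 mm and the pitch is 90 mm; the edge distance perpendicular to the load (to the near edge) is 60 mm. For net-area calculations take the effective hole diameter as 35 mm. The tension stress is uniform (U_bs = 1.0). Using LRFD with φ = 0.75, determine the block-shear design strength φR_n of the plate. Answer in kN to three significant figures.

Shear plane L_v = 60 + 4·90 = 420 mm; A_gv = 420 × 8 = 3360 mm².
A_nv = (420 − 4.5·35) × 8 = 2100 mm².
A_nt = (60 − 0.5·35) × 8 = 340 mm².
0.6 F_u A_nv = 516.6 kN; 0.6 F_y A_gv = 554.4 kN → shear rupture governs the shear term.
R_n = 516.6 + 1.0 × 410 × 340 / 1000 = 656 kN.
Design strength φR_n = 0.75 × 656 = 492 kN.

492 kN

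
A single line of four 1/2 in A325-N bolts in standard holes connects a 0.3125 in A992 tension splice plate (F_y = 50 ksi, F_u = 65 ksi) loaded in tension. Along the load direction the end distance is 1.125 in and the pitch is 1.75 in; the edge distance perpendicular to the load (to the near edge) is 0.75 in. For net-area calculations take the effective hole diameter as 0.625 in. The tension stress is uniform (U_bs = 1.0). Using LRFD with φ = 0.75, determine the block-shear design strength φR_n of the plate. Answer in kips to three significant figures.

Shear plane L_v = 1.125 + 3·1.75 = 6.375 in; A_gv = 6.375 × 0.3125 = 1.992 in².
A_nv = (6.375 − 3.5·0.625) × 0.3125 = 1.309 in².
A_nt = (0.75 − 0.5·0.625) × 0.3125 = 0.1367 in².
0.6 F_u A_nv = 51.04 kips; 0.6 F_y A_gv = 59.77 kips → shear rupture governs the shear term.
R_n = 51.04 + 1.0 × 65 × 0.1367 = 59.92 kips.
Design strength φR_n = 0.75 × 59.92 = 44.9 kips.

44.9 kips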